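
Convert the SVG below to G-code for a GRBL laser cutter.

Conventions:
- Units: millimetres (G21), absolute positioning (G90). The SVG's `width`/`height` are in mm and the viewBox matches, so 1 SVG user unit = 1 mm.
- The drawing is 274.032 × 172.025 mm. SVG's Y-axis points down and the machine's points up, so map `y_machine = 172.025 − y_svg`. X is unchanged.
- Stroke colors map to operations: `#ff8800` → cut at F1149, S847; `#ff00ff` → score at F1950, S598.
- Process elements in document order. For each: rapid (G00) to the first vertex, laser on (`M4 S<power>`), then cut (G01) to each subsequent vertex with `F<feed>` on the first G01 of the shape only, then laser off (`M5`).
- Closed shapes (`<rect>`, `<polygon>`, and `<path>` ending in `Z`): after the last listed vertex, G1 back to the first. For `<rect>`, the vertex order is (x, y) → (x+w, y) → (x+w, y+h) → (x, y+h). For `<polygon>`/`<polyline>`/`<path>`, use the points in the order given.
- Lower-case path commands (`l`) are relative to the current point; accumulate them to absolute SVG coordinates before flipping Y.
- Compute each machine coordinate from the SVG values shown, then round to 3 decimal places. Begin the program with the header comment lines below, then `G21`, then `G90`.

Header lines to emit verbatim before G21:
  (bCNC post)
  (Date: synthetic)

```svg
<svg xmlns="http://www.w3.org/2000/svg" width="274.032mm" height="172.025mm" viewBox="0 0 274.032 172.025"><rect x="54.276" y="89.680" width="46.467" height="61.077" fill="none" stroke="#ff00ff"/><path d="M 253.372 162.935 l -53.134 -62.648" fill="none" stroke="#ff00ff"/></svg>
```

1 u = 1 mm; y_m = 172.025 − y.

[1] `<rect>` rectangle, #ff00ff→score S598 F1950: (54.276,82.345) → (100.743,82.345) → (100.743,21.268) → (54.276,21.268) → (54.276,82.345) (closed)

[2] `<path>` line segment, #ff00ff→score S598 F1950: (253.372,9.090) → (200.238,71.738)

(bCNC post)
(Date: synthetic)
G21
G90
G00 X54.276 Y82.345
M4 S598
G01 X100.743 Y82.345 F1950
G01 X100.743 Y21.268
G01 X54.276 Y21.268
G01 X54.276 Y82.345
M5
G00 X253.372 Y9.090
M4 S598
G01 X200.238 Y71.738 F1950
M5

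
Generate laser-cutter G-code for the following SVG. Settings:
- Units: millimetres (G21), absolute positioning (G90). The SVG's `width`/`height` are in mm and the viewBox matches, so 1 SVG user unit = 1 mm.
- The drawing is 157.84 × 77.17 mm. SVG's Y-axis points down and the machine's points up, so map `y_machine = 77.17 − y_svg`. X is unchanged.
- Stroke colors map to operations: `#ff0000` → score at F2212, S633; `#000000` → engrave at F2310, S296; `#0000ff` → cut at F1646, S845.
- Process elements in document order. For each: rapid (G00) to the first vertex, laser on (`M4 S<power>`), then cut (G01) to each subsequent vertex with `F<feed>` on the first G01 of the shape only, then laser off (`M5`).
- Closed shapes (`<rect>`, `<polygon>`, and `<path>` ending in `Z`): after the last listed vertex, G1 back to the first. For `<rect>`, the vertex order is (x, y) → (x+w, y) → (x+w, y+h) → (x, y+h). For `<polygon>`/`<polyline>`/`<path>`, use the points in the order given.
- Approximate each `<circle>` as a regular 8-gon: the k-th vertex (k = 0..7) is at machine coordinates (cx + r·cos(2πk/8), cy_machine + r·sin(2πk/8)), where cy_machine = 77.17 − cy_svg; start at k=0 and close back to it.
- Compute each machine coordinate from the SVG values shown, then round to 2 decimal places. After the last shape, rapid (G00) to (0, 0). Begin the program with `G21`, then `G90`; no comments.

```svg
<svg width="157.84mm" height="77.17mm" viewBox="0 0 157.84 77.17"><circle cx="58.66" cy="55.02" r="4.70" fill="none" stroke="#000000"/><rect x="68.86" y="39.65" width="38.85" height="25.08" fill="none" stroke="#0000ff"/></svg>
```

viewBox `0 0 157.84 77.17` with mm width/height → 1 unit = 1 mm. Flip: y_m = 77.17 − y_svg.

**Shape 1** — `<circle>` circle, stroke `#000000` → engrave (S296, F2310). Machine vertices: (63.36,22.15) → (61.98,25.47) → (58.66,26.85) → (55.34,25.47) → (53.96,22.15) → (55.34,18.83) → (58.66,17.45) → (61.98,18.83) → (63.36,22.15). Closed: final G1 returns to the first vertex.

**Shape 2** — `<rect>` rectangle, stroke `#0000ff` → cut (S845, F1646). Machine vertices: (68.86,37.52) → (107.71,37.52) → (107.71,12.44) → (68.86,12.44) → (68.86,37.52). Closed: final G1 returns to the first vertex.

G21
G90
G00 X63.36 Y22.15
M4 S296
G01 X61.98 Y25.47 F2310
G01 X58.66 Y26.85
G01 X55.34 Y25.47
G01 X53.96 Y22.15
G01 X55.34 Y18.83
G01 X58.66 Y17.45
G01 X61.98 Y18.83
G01 X63.36 Y22.15
M5
G00 X68.86 Y37.52
M4 S845
G01 X107.71 Y37.52 F1646
G01 X107.71 Y12.44
G01 X68.86 Y12.44
G01 X68.86 Y37.52
M5
G00 X0.00 Y0.00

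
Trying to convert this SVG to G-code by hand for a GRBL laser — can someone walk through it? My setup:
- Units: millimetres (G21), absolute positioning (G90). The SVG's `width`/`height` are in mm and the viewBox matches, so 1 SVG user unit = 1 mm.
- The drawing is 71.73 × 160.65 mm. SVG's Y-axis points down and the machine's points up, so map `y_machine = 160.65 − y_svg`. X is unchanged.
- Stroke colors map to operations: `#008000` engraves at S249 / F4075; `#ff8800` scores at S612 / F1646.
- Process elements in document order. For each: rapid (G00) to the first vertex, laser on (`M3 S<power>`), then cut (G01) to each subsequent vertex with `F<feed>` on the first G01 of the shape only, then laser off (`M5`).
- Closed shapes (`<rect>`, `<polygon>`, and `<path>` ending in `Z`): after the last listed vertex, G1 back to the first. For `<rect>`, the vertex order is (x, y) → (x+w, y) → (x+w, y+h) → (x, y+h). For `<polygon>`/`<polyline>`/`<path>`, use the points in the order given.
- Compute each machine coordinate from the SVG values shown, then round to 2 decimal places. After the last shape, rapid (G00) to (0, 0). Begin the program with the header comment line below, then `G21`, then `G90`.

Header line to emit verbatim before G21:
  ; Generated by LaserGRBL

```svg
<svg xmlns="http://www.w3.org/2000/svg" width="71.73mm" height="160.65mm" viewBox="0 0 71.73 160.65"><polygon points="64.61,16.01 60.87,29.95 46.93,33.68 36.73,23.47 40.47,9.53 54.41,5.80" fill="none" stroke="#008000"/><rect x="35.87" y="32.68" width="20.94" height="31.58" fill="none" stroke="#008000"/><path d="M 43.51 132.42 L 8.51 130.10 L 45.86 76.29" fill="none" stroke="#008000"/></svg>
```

; Generated by LaserGRBL
G21
G90
G00 X64.61 Y144.64
M3 S249
G01 X60.87 Y130.70 F4075
G01 X46.93 Y126.97
G01 X36.73 Y137.18
G01 X40.47 Y151.12
G01 X54.41 Y154.85
G01 X64.61 Y144.64
M5
G00 X35.87 Y127.97
M3 S249
G01 X56.81 Y127.97 F4075
G01 X56.81 Y96.39
G01 X35.87 Y96.39
G01 X35.87 Y127.97
M5
G00 X43.51 Y28.23
M3 S249
G01 X8.51 Y30.55 F4075
G01 X45.86 Y84.36
M5
G00 X0.00 Y0.00

viewBox `0 0 71.73 160.65` with mm width/height → 1 unit = 1 mm. Flip: y_m = 160.65 − y_svg.

**Shape 1** — `<polygon>` regular polygon, stroke `#008000` → engrave (S249, F4075). Machine vertices: (64.61,144.64) → (60.87,130.70) → (46.93,126.97) → (36.73,137.18) → (40.47,151.12) → (54.41,154.85) → (64.61,144.64). Closed: final G1 returns to the first vertex.

**Shape 2** — `<rect>` rectangle, stroke `#008000` → engrave (S249, F4075). Machine vertices: (35.87,127.97) → (56.81,127.97) → (56.81,96.39) → (35.87,96.39) → (35.87,127.97). Closed: final G1 returns to the first vertex.

**Shape 3** — `<path>` open polyline, stroke `#008000` → engrave (S249, F4075). Machine vertices: (43.51,28.23) → (8.51,30.55) → (45.86,84.36). Open path.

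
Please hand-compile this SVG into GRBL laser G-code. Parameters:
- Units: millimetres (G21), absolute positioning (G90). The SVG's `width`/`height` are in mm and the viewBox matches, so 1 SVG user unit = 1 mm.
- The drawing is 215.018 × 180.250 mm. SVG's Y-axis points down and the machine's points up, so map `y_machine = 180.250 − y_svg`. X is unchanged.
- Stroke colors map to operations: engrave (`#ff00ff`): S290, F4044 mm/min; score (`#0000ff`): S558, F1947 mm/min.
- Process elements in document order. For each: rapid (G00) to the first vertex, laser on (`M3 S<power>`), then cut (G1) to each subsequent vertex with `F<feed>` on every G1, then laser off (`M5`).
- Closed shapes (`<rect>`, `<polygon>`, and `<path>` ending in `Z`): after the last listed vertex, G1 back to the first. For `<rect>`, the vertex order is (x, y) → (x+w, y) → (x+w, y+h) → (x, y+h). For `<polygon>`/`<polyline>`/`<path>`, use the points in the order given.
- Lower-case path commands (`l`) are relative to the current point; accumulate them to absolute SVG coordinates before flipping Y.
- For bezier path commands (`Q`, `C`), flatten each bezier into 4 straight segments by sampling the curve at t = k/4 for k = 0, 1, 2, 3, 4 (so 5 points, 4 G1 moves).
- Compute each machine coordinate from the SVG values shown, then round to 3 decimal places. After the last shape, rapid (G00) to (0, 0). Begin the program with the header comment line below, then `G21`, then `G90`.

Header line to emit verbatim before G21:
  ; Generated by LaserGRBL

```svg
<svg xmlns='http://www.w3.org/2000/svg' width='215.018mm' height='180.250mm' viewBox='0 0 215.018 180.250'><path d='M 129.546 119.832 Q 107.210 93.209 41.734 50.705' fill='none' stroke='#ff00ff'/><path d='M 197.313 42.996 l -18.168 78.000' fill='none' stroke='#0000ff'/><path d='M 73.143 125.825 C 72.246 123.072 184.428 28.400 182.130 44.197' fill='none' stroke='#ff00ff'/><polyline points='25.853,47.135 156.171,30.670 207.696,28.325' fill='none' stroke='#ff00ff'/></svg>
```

1 u = 1 mm; y_m = 180.250 − y.

[1] `<path>` quadratic bezier, #ff00ff→engrave S290 F4044: (129.546,60.418) → (115.682,74.722) → (96.425,91.011) → (71.776,109.286) → (41.734,129.545)

[2] `<path>` line segment, #0000ff→score S558 F1947: (197.313,137.254) → (179.145,59.254)

[3] `<path>` cubic bezier, #ff00ff→engrave S290 F4044: (73.143,54.425) → (90.117,70.562) → (128.162,102.195) → (165.944,130.350) → (182.130,136.053)

[4] `<polyline>` open polyline, #ff00ff→engrave S290 F4044: (25.853,133.115) → (156.171,149.580) → (207.696,151.925)

; Generated by LaserGRBL
G21
G90
G00 X129.546 Y60.418
M3 S290
G1 X115.682 Y74.722 F4044
G1 X96.425 Y91.011 F4044
G1 X71.776 Y109.286 F4044
G1 X41.734 Y129.545 F4044
M5
G00 X197.313 Y137.254
M3 S558
G1 X179.145 Y59.254 F1947
M5
G00 X73.143 Y54.425
M3 S290
G1 X90.117 Y70.562 F4044
G1 X128.162 Y102.195 F4044
G1 X165.944 Y130.350 F4044
G1 X182.130 Y136.053 F4044
M5
G00 X25.853 Y133.115
M3 S290
G1 X156.171 Y149.580 F4044
G1 X207.696 Y151.925 F4044
M5
G00 X0.000 Y0.000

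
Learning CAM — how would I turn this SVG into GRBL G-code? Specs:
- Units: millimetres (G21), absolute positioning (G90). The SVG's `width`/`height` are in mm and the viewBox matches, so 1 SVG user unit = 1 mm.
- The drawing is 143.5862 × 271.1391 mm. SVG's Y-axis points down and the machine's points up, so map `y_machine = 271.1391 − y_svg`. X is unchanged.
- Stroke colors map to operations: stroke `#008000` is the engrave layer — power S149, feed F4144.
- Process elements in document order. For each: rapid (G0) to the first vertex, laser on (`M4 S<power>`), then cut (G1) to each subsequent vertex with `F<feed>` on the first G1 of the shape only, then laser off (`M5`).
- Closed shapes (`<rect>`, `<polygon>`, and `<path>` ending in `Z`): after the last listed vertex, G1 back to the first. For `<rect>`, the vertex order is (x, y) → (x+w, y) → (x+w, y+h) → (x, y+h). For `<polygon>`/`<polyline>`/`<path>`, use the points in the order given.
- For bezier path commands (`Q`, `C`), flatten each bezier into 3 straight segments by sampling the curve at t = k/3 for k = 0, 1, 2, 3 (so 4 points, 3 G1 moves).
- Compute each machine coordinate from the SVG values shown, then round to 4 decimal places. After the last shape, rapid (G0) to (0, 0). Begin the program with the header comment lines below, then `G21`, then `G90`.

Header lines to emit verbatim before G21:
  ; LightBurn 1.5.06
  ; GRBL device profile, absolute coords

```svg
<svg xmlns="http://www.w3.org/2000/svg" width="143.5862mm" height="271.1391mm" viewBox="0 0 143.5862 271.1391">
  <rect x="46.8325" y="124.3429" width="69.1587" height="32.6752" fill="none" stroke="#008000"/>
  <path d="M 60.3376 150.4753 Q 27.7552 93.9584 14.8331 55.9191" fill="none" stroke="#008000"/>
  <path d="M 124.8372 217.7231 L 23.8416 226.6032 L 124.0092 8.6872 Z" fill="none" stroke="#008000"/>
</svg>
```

viewBox `0 0 143.5862 271.1391` with mm width/height → 1 unit = 1 mm. Flip: y_m = 271.1391 − y_svg.

**Shape 1** — `<rect>` rectangle, stroke `#008000` → engrave (S149, F4144). Machine vertices: (46.8325,146.7962) → (115.9912,146.7962) → (115.9912,114.1210) → (46.8325,114.1210) → (46.8325,146.7962). Closed: final G1 returns to the first vertex.

**Shape 2** — `<path>` quadratic bezier, stroke `#008000` → engrave (S149, F4144). Control points (SVG): P0=(60.3376,150.4753), P1=(27.7552,93.9584), P2=(14.8331,55.9191); sampled at t=k/3. Machine vertices: (60.3376,120.6638) → (40.8005,156.2887) → (25.6323,187.8074) → (14.8331,215.2200). Open path.

**Shape 3** — `<path>` closed polygon, stroke `#008000` → engrave (S149, F4144). Machine vertices: (124.8372,53.4160) → (23.8416,44.5359) → (124.0092,262.4519) → (124.8372,53.4160). Closed: final G1 returns to the first vertex.

; LightBurn 1.5.06
; GRBL device profile, absolute coords
G21
G90
G0 X46.8325 Y146.7962
M4 S149
G1 X115.9912 Y146.7962 F4144
G1 X115.9912 Y114.1210
G1 X46.8325 Y114.1210
G1 X46.8325 Y146.7962
M5
G0 X60.3376 Y120.6638
M4 S149
G1 X40.8005 Y156.2887 F4144
G1 X25.6323 Y187.8074
G1 X14.8331 Y215.2200
M5
G0 X124.8372 Y53.4160
M4 S149
G1 X23.8416 Y44.5359 F4144
G1 X124.0092 Y262.4519
G1 X124.8372 Y53.4160
M5
G0 X0.0000 Y0.0000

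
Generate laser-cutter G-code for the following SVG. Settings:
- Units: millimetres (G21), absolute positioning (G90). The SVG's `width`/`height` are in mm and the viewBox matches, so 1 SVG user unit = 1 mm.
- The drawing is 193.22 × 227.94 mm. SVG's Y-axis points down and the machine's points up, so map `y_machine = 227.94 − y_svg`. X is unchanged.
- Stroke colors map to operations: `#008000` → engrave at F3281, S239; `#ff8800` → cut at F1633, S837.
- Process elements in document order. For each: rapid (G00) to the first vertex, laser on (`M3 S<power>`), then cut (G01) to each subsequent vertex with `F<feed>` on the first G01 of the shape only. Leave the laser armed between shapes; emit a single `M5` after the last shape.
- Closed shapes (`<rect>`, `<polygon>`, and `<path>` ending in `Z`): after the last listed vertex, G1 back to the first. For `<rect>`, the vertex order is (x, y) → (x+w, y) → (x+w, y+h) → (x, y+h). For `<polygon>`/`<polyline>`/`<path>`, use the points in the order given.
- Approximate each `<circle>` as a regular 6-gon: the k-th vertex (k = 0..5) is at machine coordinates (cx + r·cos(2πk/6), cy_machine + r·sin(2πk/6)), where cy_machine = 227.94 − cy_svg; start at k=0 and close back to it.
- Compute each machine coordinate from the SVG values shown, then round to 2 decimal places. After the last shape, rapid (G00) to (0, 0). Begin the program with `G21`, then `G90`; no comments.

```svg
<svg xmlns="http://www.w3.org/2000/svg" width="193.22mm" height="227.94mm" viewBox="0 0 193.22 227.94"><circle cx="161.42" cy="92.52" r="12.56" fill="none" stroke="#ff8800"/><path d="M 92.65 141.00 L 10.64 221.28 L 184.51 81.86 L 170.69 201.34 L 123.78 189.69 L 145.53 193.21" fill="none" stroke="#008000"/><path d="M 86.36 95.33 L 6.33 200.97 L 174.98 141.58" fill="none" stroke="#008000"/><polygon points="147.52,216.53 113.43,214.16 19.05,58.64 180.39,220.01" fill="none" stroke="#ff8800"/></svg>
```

Since the viewBox matches the mm dimensions, user units are millimetres directly. The only transform is the Y-flip y_m = 227.94 − y_svg.

Shape 1 is a circle drawn with `<circle>`. Its stroke #ff8800 means cut at S837, F1633. After flipping Y the toolpath is (173.98,135.42) → (167.70,146.30) → (155.14,146.30) → (148.86,135.42) → (155.14,124.54) → (167.70,124.54) → (173.98,135.42), returning to the start.

Shape 2 is a open polyline drawn with `<path>`. Its stroke #008000 means engrave at S239, F3281. After flipping Y the toolpath is (92.65,86.94) → (10.64,6.66) → (184.51,146.08) → (170.69,26.60) → (123.78,38.25) → (145.53,34.73).

Shape 3 is a open polyline drawn with `<path>`. Its stroke #008000 means engrave at S239, F3281. After flipping Y the toolpath is (86.36,132.61) → (6.33,26.97) → (174.98,86.36).

Shape 4 is a closed polygon drawn with `<polygon>`. Its stroke #ff8800 means cut at S837, F1633. After flipping Y the toolpath is (147.52,11.41) → (113.43,13.78) → (19.05,169.30) → (180.39,7.93) → (147.52,11.41), returning to the start.

G21
G90
G00 X173.98 Y135.42
M3 S837
G01 X167.70 Y146.30 F1633
G01 X155.14 Y146.30
G01 X148.86 Y135.42
G01 X155.14 Y124.54
G01 X167.70 Y124.54
G01 X173.98 Y135.42
G00 X92.65 Y86.94
M3 S239
G01 X10.64 Y6.66 F3281
G01 X184.51 Y146.08
G01 X170.69 Y26.60
G01 X123.78 Y38.25
G01 X145.53 Y34.73
G00 X86.36 Y132.61
M3 S239
G01 X6.33 Y26.97 F3281
G01 X174.98 Y86.36
G00 X147.52 Y11.41
M3 S837
G01 X113.43 Y13.78 F1633
G01 X19.05 Y169.30
G01 X180.39 Y7.93
G01 X147.52 Y11.41
M5
G00 X0.00 Y0.00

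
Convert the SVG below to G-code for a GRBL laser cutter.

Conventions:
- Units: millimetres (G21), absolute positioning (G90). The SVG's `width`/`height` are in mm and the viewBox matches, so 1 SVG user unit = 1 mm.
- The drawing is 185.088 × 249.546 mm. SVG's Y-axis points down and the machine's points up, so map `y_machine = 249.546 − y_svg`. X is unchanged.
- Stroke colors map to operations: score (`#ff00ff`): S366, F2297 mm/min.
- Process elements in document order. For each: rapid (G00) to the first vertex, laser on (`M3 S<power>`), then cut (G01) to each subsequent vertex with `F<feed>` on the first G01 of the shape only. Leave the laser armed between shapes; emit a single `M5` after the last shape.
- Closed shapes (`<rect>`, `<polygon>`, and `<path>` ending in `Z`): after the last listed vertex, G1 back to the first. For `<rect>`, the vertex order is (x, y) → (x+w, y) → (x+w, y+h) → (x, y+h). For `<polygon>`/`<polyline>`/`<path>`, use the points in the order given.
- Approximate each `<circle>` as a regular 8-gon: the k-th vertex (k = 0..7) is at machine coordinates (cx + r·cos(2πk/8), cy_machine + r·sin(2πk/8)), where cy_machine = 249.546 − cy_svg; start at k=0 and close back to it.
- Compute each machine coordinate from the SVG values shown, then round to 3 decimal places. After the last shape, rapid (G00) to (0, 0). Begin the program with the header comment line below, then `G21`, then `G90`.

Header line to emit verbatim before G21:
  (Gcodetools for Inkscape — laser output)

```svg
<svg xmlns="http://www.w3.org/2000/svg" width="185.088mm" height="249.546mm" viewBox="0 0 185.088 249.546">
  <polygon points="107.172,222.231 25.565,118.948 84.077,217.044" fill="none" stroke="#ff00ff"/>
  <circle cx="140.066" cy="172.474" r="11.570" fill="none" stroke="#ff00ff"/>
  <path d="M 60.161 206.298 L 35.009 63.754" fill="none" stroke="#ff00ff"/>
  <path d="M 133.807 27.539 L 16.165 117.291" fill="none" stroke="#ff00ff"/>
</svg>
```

1 u = 1 mm; y_m = 249.546 − y.

[1] `<polygon>` closed polygon, #ff00ff→score S366 F2297: (107.172,27.315) → (25.565,130.598) → (84.077,32.502) → (107.172,27.315) (closed)

[2] `<circle>` circle, #ff00ff→score S366 F2297: (151.636,77.072) → (148.247,85.253) → (140.066,88.642) → (131.885,85.253) → (128.496,77.072) → (131.885,68.891) → (140.066,65.502) → (148.247,68.891) → (151.636,77.072) (closed)

[3] `<path>` line segment, #ff00ff→score S366 F2297: (60.161,43.248) → (35.009,185.792)

[4] `<path>` line segment, #ff00ff→score S366 F2297: (133.807,222.007) → (16.165,132.255)

(Gcodetools for Inkscape — laser output)
G21
G90
G00 X107.172 Y27.315
M3 S366
G01 X25.565 Y130.598 F2297
G01 X84.077 Y32.502
G01 X107.172 Y27.315
G00 X151.636 Y77.072
M3 S366
G01 X148.247 Y85.253 F2297
G01 X140.066 Y88.642
G01 X131.885 Y85.253
G01 X128.496 Y77.072
G01 X131.885 Y68.891
G01 X140.066 Y65.502
G01 X148.247 Y68.891
G01 X151.636 Y77.072
G00 X60.161 Y43.248
M3 S366
G01 X35.009 Y185.792 F2297
G00 X133.807 Y222.007
M3 S366
G01 X16.165 Y132.255 F2297
M5
G00 X0.000 Y0.000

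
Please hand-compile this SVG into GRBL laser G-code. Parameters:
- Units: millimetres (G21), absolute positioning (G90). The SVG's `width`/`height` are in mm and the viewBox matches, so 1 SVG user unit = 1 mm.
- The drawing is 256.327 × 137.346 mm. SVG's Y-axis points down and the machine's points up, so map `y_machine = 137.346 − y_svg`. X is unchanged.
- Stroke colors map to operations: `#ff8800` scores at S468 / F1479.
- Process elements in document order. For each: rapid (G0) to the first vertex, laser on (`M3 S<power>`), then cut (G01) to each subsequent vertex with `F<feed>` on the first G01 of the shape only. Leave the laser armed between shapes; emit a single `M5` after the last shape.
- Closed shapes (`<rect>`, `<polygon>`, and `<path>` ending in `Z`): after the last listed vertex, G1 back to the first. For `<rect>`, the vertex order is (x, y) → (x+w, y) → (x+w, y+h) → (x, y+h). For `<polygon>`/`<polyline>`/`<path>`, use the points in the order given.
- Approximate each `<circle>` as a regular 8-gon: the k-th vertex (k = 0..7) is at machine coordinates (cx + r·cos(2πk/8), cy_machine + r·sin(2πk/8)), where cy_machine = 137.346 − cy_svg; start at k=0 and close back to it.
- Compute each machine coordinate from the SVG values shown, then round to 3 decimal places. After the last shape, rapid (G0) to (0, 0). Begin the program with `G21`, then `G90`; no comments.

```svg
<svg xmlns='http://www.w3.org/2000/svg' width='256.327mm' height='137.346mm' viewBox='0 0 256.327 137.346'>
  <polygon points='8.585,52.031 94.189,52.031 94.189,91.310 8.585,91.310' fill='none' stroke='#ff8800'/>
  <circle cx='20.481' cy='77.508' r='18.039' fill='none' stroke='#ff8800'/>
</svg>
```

G21
G90
G0 X8.585 Y85.315
M3 S468
G01 X94.189 Y85.315 F1479
G01 X94.189 Y46.036
G01 X8.585 Y46.036
G01 X8.585 Y85.315
G0 X38.520 Y59.838
M3 S468
G01 X33.236 Y72.593 F1479
G01 X20.481 Y77.877
G01 X7.726 Y72.593
G01 X2.442 Y59.838
G01 X7.726 Y47.083
G01 X20.481 Y41.799
G01 X33.236 Y47.083
G01 X38.520 Y59.838
M5
G0 X0.000 Y0.000

Since the viewBox matches the mm dimensions, user units are millimetres directly. The only transform is the Y-flip y_m = 137.346 − y_svg.

Shape 1 is a rectangle drawn with `<polygon>`. Its stroke #ff8800 means score at S468, F1479. After flipping Y the toolpath is (8.585,85.315) → (94.189,85.315) → (94.189,46.036) → (8.585,46.036) → (8.585,85.315), returning to the start.

Shape 2 is a circle drawn with `<circle>`. Its stroke #ff8800 means score at S468, F1479. After flipping Y the toolpath is (38.520,59.838) → (33.236,72.593) → (20.481,77.877) → (7.726,72.593) → (2.442,59.838) → (7.726,47.083) → (20.481,41.799) → (33.236,47.083) → (38.520,59.838), returning to the start.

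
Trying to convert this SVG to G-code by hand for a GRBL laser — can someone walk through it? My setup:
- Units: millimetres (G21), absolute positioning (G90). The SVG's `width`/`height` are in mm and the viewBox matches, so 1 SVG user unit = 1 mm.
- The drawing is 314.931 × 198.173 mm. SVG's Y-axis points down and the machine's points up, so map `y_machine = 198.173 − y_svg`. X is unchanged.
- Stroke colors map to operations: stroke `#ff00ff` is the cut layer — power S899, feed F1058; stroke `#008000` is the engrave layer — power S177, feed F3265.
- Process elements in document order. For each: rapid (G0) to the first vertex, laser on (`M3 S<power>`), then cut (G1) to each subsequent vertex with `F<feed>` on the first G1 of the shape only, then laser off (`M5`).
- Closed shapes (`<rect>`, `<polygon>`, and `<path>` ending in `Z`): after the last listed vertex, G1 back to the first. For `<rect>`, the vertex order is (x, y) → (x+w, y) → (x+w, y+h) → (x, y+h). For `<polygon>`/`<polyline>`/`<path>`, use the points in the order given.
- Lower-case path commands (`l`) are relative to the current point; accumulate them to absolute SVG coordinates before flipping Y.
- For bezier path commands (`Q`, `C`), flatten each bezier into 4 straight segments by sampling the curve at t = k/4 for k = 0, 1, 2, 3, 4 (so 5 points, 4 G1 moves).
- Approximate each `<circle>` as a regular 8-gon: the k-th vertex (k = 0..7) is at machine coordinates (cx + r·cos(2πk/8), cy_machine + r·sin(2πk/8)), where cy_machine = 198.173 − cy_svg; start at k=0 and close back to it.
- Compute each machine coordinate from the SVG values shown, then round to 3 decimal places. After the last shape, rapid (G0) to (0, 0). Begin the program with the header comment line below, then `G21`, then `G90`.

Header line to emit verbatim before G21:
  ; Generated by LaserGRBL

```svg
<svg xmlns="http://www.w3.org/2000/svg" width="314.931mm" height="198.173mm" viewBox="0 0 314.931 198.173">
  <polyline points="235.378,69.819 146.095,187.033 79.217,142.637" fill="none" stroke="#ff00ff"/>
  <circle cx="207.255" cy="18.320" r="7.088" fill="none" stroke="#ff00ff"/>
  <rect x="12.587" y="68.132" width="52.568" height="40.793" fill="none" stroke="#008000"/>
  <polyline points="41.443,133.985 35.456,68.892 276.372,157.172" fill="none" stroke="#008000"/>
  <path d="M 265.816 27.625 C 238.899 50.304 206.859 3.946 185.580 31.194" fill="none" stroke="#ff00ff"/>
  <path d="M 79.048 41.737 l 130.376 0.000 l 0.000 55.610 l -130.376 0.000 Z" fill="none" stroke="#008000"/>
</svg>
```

Since the viewBox matches the mm dimensions, user units are millimetres directly. The only transform is the Y-flip y_m = 198.173 − y_svg.

Shape 1 is a open polyline drawn with `<polyline>`. Its stroke #ff00ff means cut at S899, F1058. After flipping Y the toolpath is (235.378,128.354) → (146.095,11.140) → (79.217,55.536).

Shape 2 is a circle drawn with `<circle>`. Its stroke #ff00ff means cut at S899, F1058. After flipping Y the toolpath is (214.343,179.853) → (212.267,184.865) → (207.255,186.941) → (202.243,184.865) → (200.167,179.853) → (202.243,174.841) → (207.255,172.765) → (212.267,174.841) → (214.343,179.853), returning to the start.

Shape 3 is a rectangle drawn with `<rect>`. Its stroke #008000 means engrave at S177, F3265. After flipping Y the toolpath is (12.587,130.041) → (65.155,130.041) → (65.155,89.248) → (12.587,89.248) → (12.587,130.041), returning to the start.

Shape 4 is a open polyline drawn with `<polyline>`. Its stroke #008000 means engrave at S177, F3265. After flipping Y the toolpath is (41.443,64.188) → (35.456,129.281) → (276.372,41.001).

Shape 5 is a cubic bezier drawn with `<path>`. Its stroke #ff00ff means cut at S899, F1058. After flipping Y the toolpath is (265.816,170.548) → (244.916,164.254) → (223.584,170.477) → (203.309,175.843) → (185.580,166.979).

Shape 6 is a rectangle drawn with `<path>`. Its stroke #008000 means engrave at S177, F3265. After flipping Y the toolpath is (79.048,156.436) → (209.424,156.436) → (209.424,100.826) → (79.048,100.826) → (79.048,156.436), returning to the start.

; Generated by LaserGRBL
G21
G90
G0 X235.378 Y128.354
M3 S899
G1 X146.095 Y11.140 F1058
G1 X79.217 Y55.536
M5
G0 X214.343 Y179.853
M3 S899
G1 X212.267 Y184.865 F1058
G1 X207.255 Y186.941
G1 X202.243 Y184.865
G1 X200.167 Y179.853
G1 X202.243 Y174.841
G1 X207.255 Y172.765
G1 X212.267 Y174.841
G1 X214.343 Y179.853
M5
G0 X12.587 Y130.041
M3 S177
G1 X65.155 Y130.041 F3265
G1 X65.155 Y89.248
G1 X12.587 Y89.248
G1 X12.587 Y130.041
M5
G0 X41.443 Y64.188
M3 S177
G1 X35.456 Y129.281 F3265
G1 X276.372 Y41.001
M5
G0 X265.816 Y170.548
M3 S899
G1 X244.916 Y164.254 F1058
G1 X223.584 Y170.477
G1 X203.309 Y175.843
G1 X185.580 Y166.979
M5
G0 X79.048 Y156.436
M3 S177
G1 X209.424 Y156.436 F3265
G1 X209.424 Y100.826
G1 X79.048 Y100.826
G1 X79.048 Y156.436
M5
G0 X0.000 Y0.000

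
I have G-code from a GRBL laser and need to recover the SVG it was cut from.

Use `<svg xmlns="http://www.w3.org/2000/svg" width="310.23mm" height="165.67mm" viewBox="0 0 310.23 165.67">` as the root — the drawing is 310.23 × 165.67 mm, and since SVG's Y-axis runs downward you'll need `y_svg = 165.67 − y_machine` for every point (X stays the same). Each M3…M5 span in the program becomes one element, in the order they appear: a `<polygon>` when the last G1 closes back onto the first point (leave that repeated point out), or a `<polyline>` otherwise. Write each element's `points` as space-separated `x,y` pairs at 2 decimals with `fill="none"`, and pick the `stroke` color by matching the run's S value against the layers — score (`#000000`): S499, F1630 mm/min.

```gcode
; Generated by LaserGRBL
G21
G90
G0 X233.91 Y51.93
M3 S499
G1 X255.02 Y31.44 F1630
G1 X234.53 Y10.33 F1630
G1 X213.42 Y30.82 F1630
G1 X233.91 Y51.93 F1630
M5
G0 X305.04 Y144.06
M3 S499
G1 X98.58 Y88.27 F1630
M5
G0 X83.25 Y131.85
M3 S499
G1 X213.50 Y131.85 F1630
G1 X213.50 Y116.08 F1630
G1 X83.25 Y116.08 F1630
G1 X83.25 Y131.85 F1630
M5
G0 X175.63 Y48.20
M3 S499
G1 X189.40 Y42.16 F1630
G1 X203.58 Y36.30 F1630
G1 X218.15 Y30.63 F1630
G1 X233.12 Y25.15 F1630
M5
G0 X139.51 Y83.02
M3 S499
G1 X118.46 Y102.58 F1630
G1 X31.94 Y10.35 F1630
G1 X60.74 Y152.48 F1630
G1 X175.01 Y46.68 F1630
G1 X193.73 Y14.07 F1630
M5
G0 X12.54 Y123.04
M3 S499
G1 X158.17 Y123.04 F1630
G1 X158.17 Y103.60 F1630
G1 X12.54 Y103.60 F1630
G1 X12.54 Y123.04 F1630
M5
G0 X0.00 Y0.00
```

Each laser-on run becomes one SVG element. Flip Y back into SVG space with y_svg = 165.67 − y_machine. Every run uses S499, so all elements get stroke `#000000` (score).

Run 1: The run returns to its start, so emit a `<polygon>` with points (Y-flipped): 233.91,113.74 255.02,134.23 234.53,155.34 213.42,134.85.

Run 2: The run is open, so emit a `<polyline>` with points (Y-flipped): 305.04,21.61 98.58,77.40.

Run 3: The run returns to its start, so emit a `<polygon>` with points (Y-flipped): 83.25,33.82 213.50,33.82 213.50,49.59 83.25,49.59.

Run 4: The run is open, so emit a `<polyline>` with points (Y-flipped): 175.63,117.47 189.40,123.51 203.58,129.37 218.15,135.04 233.12,140.52.

Run 5: The run is open, so emit a `<polyline>` with points (Y-flipped): 139.51,82.65 118.46,63.09 31.94,155.32 60.74,13.19 175.01,118.99 193.73,151.60.

Run 6: The run returns to its start, so emit a `<polygon>` with points (Y-flipped): 12.54,42.63 158.17,42.63 158.17,62.07 12.54,62.07.

<svg xmlns="http://www.w3.org/2000/svg" width="310.23mm" height="165.67mm" viewBox="0 0 310.23 165.67">
  <polygon points="233.91,113.74 255.02,134.23 234.53,155.34 213.42,134.85" fill="none" stroke="#000000"/>
  <polyline points="305.04,21.61 98.58,77.40" fill="none" stroke="#000000"/>
  <polygon points="83.25,33.82 213.50,33.82 213.50,49.59 83.25,49.59" fill="none" stroke="#000000"/>
  <polyline points="175.63,117.47 189.40,123.51 203.58,129.37 218.15,135.04 233.12,140.52" fill="none" stroke="#000000"/>
  <polyline points="139.51,82.65 118.46,63.09 31.94,155.32 60.74,13.19 175.01,118.99 193.73,151.60" fill="none" stroke="#000000"/>
  <polygon points="12.54,42.63 158.17,42.63 158.17,62.07 12.54,62.07" fill="none" stroke="#000000"/>
</svg>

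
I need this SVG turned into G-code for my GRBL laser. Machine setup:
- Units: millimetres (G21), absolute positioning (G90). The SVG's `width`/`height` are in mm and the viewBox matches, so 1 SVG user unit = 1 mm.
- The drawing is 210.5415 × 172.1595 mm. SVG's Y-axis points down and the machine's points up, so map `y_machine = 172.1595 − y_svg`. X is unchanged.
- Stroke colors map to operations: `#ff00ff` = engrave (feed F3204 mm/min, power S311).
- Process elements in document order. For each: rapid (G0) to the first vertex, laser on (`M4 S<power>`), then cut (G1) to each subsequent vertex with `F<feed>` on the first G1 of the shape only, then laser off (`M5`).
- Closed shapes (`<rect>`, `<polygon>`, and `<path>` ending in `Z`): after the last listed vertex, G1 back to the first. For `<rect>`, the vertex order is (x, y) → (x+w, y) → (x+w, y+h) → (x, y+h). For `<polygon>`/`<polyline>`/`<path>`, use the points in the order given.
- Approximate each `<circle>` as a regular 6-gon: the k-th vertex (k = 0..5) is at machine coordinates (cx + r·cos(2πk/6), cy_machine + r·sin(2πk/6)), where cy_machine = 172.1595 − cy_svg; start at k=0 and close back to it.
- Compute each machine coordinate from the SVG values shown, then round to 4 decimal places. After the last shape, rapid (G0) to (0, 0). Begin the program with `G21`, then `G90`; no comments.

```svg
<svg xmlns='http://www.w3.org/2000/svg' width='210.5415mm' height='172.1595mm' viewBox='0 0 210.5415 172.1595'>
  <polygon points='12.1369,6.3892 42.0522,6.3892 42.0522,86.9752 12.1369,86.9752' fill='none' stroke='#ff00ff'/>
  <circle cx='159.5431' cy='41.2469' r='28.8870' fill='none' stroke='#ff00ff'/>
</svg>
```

G21
G90
G0 X12.1369 Y165.7703
M4 S311
G1 X42.0522 Y165.7703 F3204
G1 X42.0522 Y85.1843
G1 X12.1369 Y85.1843
G1 X12.1369 Y165.7703
M5
G0 X188.4301 Y130.9126
M4 S311
G1 X173.9866 Y155.9295 F3204
G1 X145.0996 Y155.9295
G1 X130.6561 Y130.9126
G1 X145.0996 Y105.8957
G1 X173.9866 Y105.8957
G1 X188.4301 Y130.9126
M5
G0 X0.0000 Y0.0000

viewBox `0 0 210.5415 172.1595` with mm width/height → 1 unit = 1 mm. Flip: y_m = 172.1595 − y_svg.

**Shape 1** — `<polygon>` rectangle, stroke `#ff00ff` → engrave (S311, F3204). Machine vertices: (12.1369,165.7703) → (42.0522,165.7703) → (42.0522,85.1843) → (12.1369,85.1843) → (12.1369,165.7703). Closed: final G1 returns to the first vertex.

**Shape 2** — `<circle>` circle, stroke `#ff00ff` → engrave (S311, F3204). Machine vertices: (188.4301,130.9126) → (173.9866,155.9295) → (145.0996,155.9295) → (130.6561,130.9126) → (145.0996,105.8957) → (173.9866,105.8957) → (188.4301,130.9126). Closed: final G1 returns to the first vertex.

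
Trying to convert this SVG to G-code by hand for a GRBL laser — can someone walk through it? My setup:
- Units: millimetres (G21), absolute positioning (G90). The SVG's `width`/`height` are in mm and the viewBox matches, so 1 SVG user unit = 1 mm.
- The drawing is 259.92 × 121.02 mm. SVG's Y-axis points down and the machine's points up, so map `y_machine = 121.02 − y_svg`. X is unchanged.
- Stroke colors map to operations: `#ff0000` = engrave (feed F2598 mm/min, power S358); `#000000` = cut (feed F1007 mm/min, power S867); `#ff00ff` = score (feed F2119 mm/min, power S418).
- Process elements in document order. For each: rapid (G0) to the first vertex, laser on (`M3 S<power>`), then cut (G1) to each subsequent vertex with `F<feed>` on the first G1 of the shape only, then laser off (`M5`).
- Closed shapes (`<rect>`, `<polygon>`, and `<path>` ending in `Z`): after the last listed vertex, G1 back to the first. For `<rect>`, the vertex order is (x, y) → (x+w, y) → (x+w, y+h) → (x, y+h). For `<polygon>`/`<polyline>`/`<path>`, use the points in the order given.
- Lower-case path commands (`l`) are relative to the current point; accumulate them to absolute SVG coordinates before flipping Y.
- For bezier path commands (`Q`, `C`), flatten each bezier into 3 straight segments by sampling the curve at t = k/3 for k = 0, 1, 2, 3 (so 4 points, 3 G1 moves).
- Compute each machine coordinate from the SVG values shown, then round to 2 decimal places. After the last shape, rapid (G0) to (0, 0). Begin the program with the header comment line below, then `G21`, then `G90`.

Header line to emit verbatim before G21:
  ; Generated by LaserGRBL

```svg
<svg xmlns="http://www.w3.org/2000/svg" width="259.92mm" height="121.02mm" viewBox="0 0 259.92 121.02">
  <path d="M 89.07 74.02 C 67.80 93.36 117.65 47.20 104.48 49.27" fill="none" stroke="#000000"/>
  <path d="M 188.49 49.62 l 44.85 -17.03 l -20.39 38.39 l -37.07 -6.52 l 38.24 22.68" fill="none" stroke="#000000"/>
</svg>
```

; Generated by LaserGRBL
G21
G90
G0 X89.07 Y47.00
M3 S867
G1 X86.54 Y45.28 F1007
G1 X101.61 Y61.96
G1 X104.48 Y71.75
M5
G0 X188.49 Y71.40
M3 S867
G1 X233.34 Y88.43 F1007
G1 X212.95 Y50.04
G1 X175.88 Y56.56
G1 X214.12 Y33.88
M5
G0 X0.00 Y0.00

Since the viewBox matches the mm dimensions, user units are millimetres directly. The only transform is the Y-flip y_m = 121.02 − y_svg.

Shape 1 is a cubic bezier drawn with `<path>`. Its stroke #000000 means cut at S867, F1007. After flipping Y the toolpath is (89.07,47.00) → (86.54,45.28) → (101.61,61.96) → (104.48,71.75).

Shape 2 is a open polyline drawn with `<path>`. Its stroke #000000 means cut at S867, F1007. After flipping Y the toolpath is (188.49,71.40) → (233.34,88.43) → (212.95,50.04) → (175.88,56.56) → (214.12,33.88).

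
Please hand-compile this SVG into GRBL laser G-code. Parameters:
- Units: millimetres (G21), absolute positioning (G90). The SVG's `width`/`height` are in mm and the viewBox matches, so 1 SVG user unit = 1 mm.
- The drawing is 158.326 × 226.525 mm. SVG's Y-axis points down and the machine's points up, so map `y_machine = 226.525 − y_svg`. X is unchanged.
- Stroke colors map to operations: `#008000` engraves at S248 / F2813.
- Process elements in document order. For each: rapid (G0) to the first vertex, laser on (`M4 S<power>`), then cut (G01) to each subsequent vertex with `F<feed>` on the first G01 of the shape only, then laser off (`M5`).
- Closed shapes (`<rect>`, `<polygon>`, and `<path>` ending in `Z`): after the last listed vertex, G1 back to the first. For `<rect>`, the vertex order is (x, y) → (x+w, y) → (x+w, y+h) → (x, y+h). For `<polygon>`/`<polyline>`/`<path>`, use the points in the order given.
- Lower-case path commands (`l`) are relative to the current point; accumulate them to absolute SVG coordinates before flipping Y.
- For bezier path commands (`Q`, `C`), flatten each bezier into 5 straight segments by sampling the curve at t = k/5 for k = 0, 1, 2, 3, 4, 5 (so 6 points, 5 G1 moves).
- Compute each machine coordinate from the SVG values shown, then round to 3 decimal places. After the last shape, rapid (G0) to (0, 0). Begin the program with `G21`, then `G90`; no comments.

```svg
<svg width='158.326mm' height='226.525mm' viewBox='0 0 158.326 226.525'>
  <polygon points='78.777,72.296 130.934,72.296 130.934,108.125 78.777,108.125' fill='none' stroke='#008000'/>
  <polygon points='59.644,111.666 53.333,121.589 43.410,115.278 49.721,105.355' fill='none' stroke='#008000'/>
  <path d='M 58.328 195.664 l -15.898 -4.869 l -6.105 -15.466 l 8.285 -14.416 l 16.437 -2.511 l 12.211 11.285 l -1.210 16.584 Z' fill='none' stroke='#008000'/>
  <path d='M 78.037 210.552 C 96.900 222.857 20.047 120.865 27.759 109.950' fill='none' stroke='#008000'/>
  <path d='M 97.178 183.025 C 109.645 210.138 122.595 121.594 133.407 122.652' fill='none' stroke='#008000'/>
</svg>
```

Since the viewBox matches the mm dimensions, user units are millimetres directly. The only transform is the Y-flip y_m = 226.525 − y_svg.

Shape 1 is a rectangle drawn with `<polygon>`. Its stroke #008000 means engrave at S248, F2813. After flipping Y the toolpath is (78.777,154.229) → (130.934,154.229) → (130.934,118.400) → (78.777,118.400) → (78.777,154.229), returning to the start.

Shape 2 is a regular polygon drawn with `<polygon>`. Its stroke #008000 means engrave at S248, F2813. After flipping Y the toolpath is (59.644,114.859) → (53.333,104.936) → (43.410,111.247) → (49.721,121.170) → (59.644,114.859), returning to the start.

Shape 3 is a regular polygon drawn with `<path>`. Its stroke #008000 means engrave at S248, F2813. After flipping Y the toolpath is (58.328,30.861) → (42.430,35.730) → (36.325,51.196) → (44.610,65.612) → (61.047,68.123) → (73.258,56.838) → (72.048,40.254) → (58.328,30.861), returning to the start.

Shape 4 is a cubic bezier drawn with `<path>`. Its stroke #008000 means engrave at S248, F2813. After flipping Y the toolpath is (78.037,15.973) → (79.311,20.663) → (66.267,42.926) → (47.558,72.904) → (31.837,100.740) → (27.759,116.575).

Shape 5 is a cubic bezier drawn with `<path>`. Its stroke #008000 means engrave at S248, F2813. After flipping Y the toolpath is (97.178,43.500) → (104.695,39.469) → (112.202,53.343) → (119.574,75.270) → (126.684,95.398) → (133.407,103.873).

G21
G90
G0 X78.777 Y154.229
M4 S248
G01 X130.934 Y154.229 F2813
G01 X130.934 Y118.400
G01 X78.777 Y118.400
G01 X78.777 Y154.229
M5
G0 X59.644 Y114.859
M4 S248
G01 X53.333 Y104.936 F2813
G01 X43.410 Y111.247
G01 X49.721 Y121.170
G01 X59.644 Y114.859
M5
G0 X58.328 Y30.861
M4 S248
G01 X42.430 Y35.730 F2813
G01 X36.325 Y51.196
G01 X44.610 Y65.612
G01 X61.047 Y68.123
G01 X73.258 Y56.838
G01 X72.048 Y40.254
G01 X58.328 Y30.861
M5
G0 X78.037 Y15.973
M4 S248
G01 X79.311 Y20.663 F2813
G01 X66.267 Y42.926
G01 X47.558 Y72.904
G01 X31.837 Y100.740
G01 X27.759 Y116.575
M5
G0 X97.178 Y43.500
M4 S248
G01 X104.695 Y39.469 F2813
G01 X112.202 Y53.343
G01 X119.574 Y75.270
G01 X126.684 Y95.398
G01 X133.407 Y103.873
M5
G0 X0.000 Y0.000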